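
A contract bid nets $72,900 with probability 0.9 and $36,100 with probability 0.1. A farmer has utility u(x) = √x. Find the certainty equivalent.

$68,644

E[u] = 0.9·√72900 + 0.1·√36100 = 0.9·270 + 0.1·190 = 262
CE = (262)² = 68644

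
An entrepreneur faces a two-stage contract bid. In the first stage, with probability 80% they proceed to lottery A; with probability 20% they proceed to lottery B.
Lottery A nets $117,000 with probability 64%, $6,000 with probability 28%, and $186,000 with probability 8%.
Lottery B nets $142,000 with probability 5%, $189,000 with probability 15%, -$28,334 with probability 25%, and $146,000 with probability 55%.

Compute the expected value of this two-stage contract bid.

$94,885.30

EV(A) = 0.64 × 117000 + 0.28 × 6000 + 0.08 × 186000 = 74880 + 1680 + 14880 = 91440
EV(B) = 0.05 × 142000 + 0.15 × 189000 + 0.25 × (-28334) + 0.55 × 146000 = 7100 + 28350 − 7083.5 + 80300 = 108666.5
Overall = 0.8 × 91440 + 0.2 × 108666.5 = 73152 + 21733.3 = 94885.3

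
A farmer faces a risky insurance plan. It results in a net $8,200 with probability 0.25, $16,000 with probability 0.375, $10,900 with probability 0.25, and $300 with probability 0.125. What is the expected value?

EV = 0.25 × 8200 + 0.375 × 16000 + 0.25 × 10900 + 0.125 × 300 = 2050 + 6000 + 2725 + 37.5 = 10812.5

$10,812.50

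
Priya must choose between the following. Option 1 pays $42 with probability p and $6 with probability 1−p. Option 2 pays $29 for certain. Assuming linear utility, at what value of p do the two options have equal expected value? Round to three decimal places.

p = 0.639

p·42 + (1−p)·6 = 29
36p + 6 = 29
p = (29 − 6) / 36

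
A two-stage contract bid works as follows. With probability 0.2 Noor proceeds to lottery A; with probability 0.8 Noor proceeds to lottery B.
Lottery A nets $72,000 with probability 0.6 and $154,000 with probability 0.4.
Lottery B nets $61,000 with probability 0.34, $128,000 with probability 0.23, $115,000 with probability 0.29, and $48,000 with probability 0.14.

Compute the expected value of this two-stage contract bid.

$93,160

EV(A) = 0.6 × 72000 + 0.4 × 154000 = 43200 + 61600 = 104800
EV(B) = 0.34 × 61000 + 0.23 × 128000 + 0.29 × 115000 + 0.14 × 48000 = 20740 + 29440 + 33350 + 6720 = 90250
Overall = 0.2 × 104800 + 0.8 × 90250 = 20960 + 72200 = 93160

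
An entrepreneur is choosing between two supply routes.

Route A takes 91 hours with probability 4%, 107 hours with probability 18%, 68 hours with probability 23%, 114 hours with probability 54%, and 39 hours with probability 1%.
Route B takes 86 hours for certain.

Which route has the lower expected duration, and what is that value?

Route A = 0.04 × 91 + 0.18 × 107 + 0.23 × 68 + 0.54 × 114 + 0.01 × 39 = 3.64 + 19.26 + 15.64 + 61.56 + 0.39 = 100.49
Route B: 86 (certain)

Route B (86 hours)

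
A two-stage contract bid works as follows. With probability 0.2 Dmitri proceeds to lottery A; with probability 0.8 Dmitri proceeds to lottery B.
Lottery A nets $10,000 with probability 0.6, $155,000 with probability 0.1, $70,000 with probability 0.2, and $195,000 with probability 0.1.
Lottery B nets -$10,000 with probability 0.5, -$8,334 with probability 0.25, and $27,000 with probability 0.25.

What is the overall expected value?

EV(A) = 0.6 × 10000 + 0.1 × 155000 + 0.2 × 70000 + 0.1 × 195000 = 6000 + 15500 + 14000 + 19500 = 55000
EV(B) = 0.5 × (-10000) + 0.25 × (-8334) + 0.25 × 27000 = -5000 − 2083.5 + 6750 = -333.5
Overall = 0.2 × 55000 + 0.8 × (-333.5) = 11000 − 266.8 = 10733.2

$10,733.20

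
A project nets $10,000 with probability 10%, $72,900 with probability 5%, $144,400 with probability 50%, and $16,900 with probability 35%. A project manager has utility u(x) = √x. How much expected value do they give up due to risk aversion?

E[u] = 0.1·√10000 + 0.05·√72900 + 0.5·√144400 + 0.35·√16900 = 0.1·100 + 0.05·270 + 0.5·380 + 0.35·130 = 259
CE = (259)² = 67081
Risk premium = EV − CE = 82760 − 67081 = 15679

$15,679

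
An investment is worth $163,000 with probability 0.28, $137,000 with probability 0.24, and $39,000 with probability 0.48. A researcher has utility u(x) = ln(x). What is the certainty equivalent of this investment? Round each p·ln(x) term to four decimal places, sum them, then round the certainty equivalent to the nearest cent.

E[u] = 0.28·ln(163000) + 0.24·ln(137000) + 0.48·ln(39000) = 3.3604 + 2.8387 + 5.0742 = 11.2733
CE = e^11.2733 ≈ 78692.25

$78,692.25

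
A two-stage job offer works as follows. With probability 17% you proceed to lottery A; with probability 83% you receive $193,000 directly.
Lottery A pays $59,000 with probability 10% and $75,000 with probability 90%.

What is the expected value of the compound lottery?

EV(A) = 0.1 × 59000 + 0.9 × 75000 = 5900 + 67500 = 73400
Branch B: 193000 (certain)
Overall = 0.17 × 73400 + 0.83 × 193000 = 12478 + 160190 = 172668

$172,668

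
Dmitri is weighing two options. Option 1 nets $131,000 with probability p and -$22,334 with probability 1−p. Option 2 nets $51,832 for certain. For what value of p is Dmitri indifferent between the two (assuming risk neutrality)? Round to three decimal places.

p·131000 + (1−p)·(-22334) = 51832
153334p − 22334 = 51832
p = (51832 + 22334) / 153334

p = 0.484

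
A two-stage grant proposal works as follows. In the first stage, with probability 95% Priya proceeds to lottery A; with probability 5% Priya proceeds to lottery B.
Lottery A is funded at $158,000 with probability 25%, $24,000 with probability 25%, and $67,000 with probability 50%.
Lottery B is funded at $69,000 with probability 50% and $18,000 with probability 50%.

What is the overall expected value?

EV(A) = 0.25 × 158000 + 0.25 × 24000 + 0.5 × 67000 = 39500 + 6000 + 33500 = 79000
EV(B) = 0.5 × 69000 + 0.5 × 18000 = 34500 + 9000 = 43500
Overall = 0.95 × 79000 + 0.05 × 43500 = 75050 + 2175 = 77225

$77,225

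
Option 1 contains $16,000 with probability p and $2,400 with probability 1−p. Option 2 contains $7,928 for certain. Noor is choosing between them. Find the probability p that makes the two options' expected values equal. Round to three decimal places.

p·16000 + (1−p)·2400 = 7928
13600p + 2400 = 7928
p = (7928 − 2400) / 13600

p = 0.406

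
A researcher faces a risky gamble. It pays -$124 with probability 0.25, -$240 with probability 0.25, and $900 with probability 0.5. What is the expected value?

EV = 0.25 × (-124) + 0.25 × (-240) + 0.5 × 900 = -31 − 60 + 450 = 359

$359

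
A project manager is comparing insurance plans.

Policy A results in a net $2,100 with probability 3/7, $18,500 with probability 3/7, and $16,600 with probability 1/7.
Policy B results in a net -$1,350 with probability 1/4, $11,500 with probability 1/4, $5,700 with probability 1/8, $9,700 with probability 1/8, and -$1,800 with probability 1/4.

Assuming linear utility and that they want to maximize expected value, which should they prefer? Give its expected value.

Policy A = 3/7 × 2100 + 3/7 × 18500 + 1/7 × 16600 = 900 + 7928.5714 + 2371.4286 = 11200
Policy B = 1/4 × (-1350) + 1/4 × 11500 + 1/8 × 5700 + 1/8 × 9700 + 1/4 × (-1800) = -337.5 + 2875 + 712.5 + 1212.5 − 450 = 4012.5

Policy A ($11,200)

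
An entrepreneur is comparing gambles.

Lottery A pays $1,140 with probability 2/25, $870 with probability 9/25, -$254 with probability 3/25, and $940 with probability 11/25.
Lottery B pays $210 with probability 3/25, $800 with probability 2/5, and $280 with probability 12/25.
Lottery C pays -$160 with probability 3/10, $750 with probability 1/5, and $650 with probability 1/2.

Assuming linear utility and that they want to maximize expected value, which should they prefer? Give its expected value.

Lottery A = 2/25 × 1140 + 9/25 × 870 + 3/25 × (-254) + 11/25 × 940 = 91.2 + 313.2 − 30.48 + 413.6 = 787.52
Lottery B = 3/25 × 210 + 2/5 × 800 + 12/25 × 280 = 25.2 + 320 + 134.4 = 479.6
Lottery C = 3/10 × (-160) + 1/5 × 750 + 1/2 × 650 = -48 + 150 + 325 = 427

Lottery A ($787.52)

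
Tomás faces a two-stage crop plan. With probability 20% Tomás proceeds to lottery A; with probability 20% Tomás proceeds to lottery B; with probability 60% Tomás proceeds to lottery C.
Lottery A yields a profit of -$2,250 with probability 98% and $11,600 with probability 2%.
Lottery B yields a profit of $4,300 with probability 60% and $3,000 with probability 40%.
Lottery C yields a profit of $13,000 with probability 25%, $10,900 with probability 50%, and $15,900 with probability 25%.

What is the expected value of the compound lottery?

EV(A) = 0.98 × (-2250) + 0.02 × 11600 = -2205 + 232 = -1973
EV(B) = 0.6 × 4300 + 0.4 × 3000 = 2580 + 1200 = 3780
EV(C) = 0.25 × 13000 + 0.5 × 10900 + 0.25 × 15900 = 3250 + 5450 + 3975 = 12675
Overall = 0.2 × (-1973) + 0.2 × 3780 + 0.6 × 12675 = -394.6 + 756 + 7605 = 7966.4

$7,966.40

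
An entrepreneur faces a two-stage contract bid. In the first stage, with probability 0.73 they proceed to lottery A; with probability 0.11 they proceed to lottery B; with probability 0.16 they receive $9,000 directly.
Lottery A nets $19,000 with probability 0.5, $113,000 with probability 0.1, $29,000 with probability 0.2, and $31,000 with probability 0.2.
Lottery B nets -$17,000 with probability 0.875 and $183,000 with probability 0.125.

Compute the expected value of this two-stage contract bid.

EV(A) = 0.5 × 19000 + 0.1 × 113000 + 0.2 × 29000 + 0.2 × 31000 = 9500 + 11300 + 5800 + 6200 = 32800
EV(B) = 0.875 × (-17000) + 0.125 × 183000 = -14875 + 22875 = 8000
Branch C: 9000 (certain)
Overall = 0.73 × 32800 + 0.11 × 8000 + 0.16 × 9000 = 23944 + 880 + 1440 = 26264

$26,264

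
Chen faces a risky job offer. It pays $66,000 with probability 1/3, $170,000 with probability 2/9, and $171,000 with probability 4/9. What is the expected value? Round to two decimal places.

$135,777.78

EV = 1/3 × 66000 + 2/9 × 170000 + 4/9 × 171000 = 22000 + 37777.7778 + 76000 = 135777.7778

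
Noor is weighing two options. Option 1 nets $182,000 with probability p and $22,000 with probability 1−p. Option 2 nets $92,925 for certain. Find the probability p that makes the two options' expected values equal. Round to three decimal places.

p = 0.443

p·182000 + (1−p)·22000 = 92925
160000p + 22000 = 92925
p = (92925 − 22000) / 160000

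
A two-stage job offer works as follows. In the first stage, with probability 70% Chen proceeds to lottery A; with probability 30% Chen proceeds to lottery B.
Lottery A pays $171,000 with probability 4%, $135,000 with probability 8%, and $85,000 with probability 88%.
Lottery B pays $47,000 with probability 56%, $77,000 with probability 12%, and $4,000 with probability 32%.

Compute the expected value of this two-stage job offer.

$75,760

EV(A) = 0.04 × 171000 + 0.08 × 135000 + 0.88 × 85000 = 6840 + 10800 + 74800 = 92440
EV(B) = 0.56 × 47000 + 0.12 × 77000 + 0.32 × 4000 = 26320 + 9240 + 1280 = 36840
Overall = 0.7 × 92440 + 0.3 × 36840 = 64708 + 11052 = 75760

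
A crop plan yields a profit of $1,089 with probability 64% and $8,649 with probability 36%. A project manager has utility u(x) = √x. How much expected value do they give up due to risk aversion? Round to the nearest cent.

$829.44

E[u] = 0.64·√1089 + 0.36·√8649 = 0.64·33 + 0.36·93 = 54.6
CE = (54.6)² = 2981.16
Risk premium = EV − CE = 3810.6 − 2981.16 = 829.44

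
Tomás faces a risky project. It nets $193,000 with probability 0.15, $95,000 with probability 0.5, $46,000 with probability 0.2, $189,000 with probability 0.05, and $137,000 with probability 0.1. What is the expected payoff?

EV = 0.15 × 193000 + 0.5 × 95000 + 0.2 × 46000 + 0.05 × 189000 + 0.1 × 137000 = 28950 + 47500 + 9200 + 9450 + 13700 = 108800

$108,800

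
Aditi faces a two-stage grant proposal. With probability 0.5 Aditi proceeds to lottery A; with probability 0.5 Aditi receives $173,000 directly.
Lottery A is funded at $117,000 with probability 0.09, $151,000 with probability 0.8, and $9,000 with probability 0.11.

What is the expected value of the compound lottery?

EV(A) = 0.09 × 117000 + 0.8 × 151000 + 0.11 × 9000 = 10530 + 120800 + 990 = 132320
Branch B: 173000 (certain)
Overall = 0.5 × 132320 + 0.5 × 173000 = 66160 + 86500 = 152660

$152,660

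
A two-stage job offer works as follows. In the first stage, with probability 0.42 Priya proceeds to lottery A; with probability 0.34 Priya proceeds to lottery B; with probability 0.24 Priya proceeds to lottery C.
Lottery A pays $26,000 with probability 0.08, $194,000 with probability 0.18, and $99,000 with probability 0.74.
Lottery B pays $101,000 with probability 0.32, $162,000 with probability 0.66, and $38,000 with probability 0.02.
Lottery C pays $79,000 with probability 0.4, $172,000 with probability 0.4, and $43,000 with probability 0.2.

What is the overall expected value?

EV(A) = 0.08 × 26000 + 0.18 × 194000 + 0.74 × 99000 = 2080 + 34920 + 73260 = 110260
EV(B) = 0.32 × 101000 + 0.66 × 162000 + 0.02 × 38000 = 32320 + 106920 + 760 = 140000
EV(C) = 0.4 × 79000 + 0.4 × 172000 + 0.2 × 43000 = 31600 + 68800 + 8600 = 109000
Overall = 0.42 × 110260 + 0.34 × 140000 + 0.24 × 109000 = 46309.2 + 47600 + 26160 = 120069.2

$120,069.20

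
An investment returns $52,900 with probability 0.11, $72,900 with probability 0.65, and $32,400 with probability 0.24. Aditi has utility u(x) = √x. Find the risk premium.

$1,444

E[u] = 0.11·√52900 + 0.65·√72900 + 0.24·√32400 = 0.11·230 + 0.65·270 + 0.24·180 = 244
CE = (244)² = 59536
Risk premium = EV − CE = 60980 − 59536 = 1444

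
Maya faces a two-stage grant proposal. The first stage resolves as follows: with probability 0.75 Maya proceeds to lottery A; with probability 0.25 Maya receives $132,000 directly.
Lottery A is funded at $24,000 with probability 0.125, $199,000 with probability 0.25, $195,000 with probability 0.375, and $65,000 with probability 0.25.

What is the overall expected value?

$139,593.75

EV(A) = 0.125 × 24000 + 0.25 × 199000 + 0.375 × 195000 + 0.25 × 65000 = 3000 + 49750 + 73125 + 16250 = 142125
Branch B: 132000 (certain)
Overall = 0.75 × 142125 + 0.25 × 132000 = 106593.75 + 33000 = 139593.75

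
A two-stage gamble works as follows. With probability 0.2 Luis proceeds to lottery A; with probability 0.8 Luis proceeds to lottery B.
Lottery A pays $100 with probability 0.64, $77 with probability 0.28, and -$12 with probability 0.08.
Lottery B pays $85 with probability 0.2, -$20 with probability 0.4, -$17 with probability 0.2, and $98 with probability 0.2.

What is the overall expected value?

$37.08

EV(A) = 0.64 × 100 + 0.28 × 77 + 0.08 × (-12) = 64 + 21.56 − 0.96 = 84.6
EV(B) = 0.2 × 85 + 0.4 × (-20) + 0.2 × (-17) + 0.2 × 98 = 17 − 8 − 3.4 + 19.6 = 25.2
Overall = 0.2 × 84.6 + 0.8 × 25.2 = 16.92 + 20.16 = 37.08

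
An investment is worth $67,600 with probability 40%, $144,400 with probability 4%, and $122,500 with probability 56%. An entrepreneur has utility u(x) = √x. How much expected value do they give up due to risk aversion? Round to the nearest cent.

E[u] = 0.4·√67600 + 0.04·√144400 + 0.56·√122500 = 0.4·260 + 0.04·380 + 0.56·350 = 315.2
CE = (315.2)² = 99351.04
Risk premium = EV − CE = 101416 − 99351.04 = 2064.96

$2,064.96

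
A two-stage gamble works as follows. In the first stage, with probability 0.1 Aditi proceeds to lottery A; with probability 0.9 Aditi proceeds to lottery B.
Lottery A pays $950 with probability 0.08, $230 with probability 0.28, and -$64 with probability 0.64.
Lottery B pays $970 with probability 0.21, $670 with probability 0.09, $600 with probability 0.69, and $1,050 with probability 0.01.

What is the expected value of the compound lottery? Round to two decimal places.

EV(A) = 0.08 × 950 + 0.28 × 230 + 0.64 × (-64) = 76 + 64.4 − 40.96 = 99.44
EV(B) = 0.21 × 970 + 0.09 × 670 + 0.69 × 600 + 0.01 × 1050 = 203.7 + 60.3 + 414 + 10.5 = 688.5
Overall = 0.1 × 99.44 + 0.9 × 688.5 = 9.944 + 619.65 = 629.594

$629.59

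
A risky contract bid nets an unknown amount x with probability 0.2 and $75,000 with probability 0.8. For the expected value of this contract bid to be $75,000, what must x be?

0.2·x + 0.8·75000 = 75000
0.2·x = 75000 − 60000 = 15000
x = 15000 / 0.2 = 75000

x = $75,000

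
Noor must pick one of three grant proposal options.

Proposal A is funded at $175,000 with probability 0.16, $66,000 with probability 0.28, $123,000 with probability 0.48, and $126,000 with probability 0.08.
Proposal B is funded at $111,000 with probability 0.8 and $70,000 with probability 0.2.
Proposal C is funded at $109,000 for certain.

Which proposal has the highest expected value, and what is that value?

Proposal A ($115,600)

Proposal A = 0.16 × 175000 + 0.28 × 66000 + 0.48 × 123000 + 0.08 × 126000 = 28000 + 18480 + 59040 + 10080 = 115600
Proposal B = 0.8 × 111000 + 0.2 × 70000 = 88800 + 14000 = 102800
Proposal C: 109000 (certain)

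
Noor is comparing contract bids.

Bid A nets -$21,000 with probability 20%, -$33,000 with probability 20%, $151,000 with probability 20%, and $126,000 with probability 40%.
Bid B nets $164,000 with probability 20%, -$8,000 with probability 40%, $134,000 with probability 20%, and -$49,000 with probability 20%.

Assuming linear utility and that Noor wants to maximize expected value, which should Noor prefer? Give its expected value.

Bid A ($69,800)

Bid A = 0.2 × (-21000) + 0.2 × (-33000) + 0.2 × 151000 + 0.4 × 126000 = -4200 − 6600 + 30200 + 50400 = 69800
Bid B = 0.2 × 164000 + 0.4 × (-8000) + 0.2 × 134000 + 0.2 × (-49000) = 32800 − 3200 + 26800 − 9800 = 46600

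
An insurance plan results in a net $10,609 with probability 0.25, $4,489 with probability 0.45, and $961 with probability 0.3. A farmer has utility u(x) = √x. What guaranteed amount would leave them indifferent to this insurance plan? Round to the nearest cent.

$4,251.04

E[u] = 0.25·√10609 + 0.45·√4489 + 0.3·√961 = 0.25·103 + 0.45·67 + 0.3·31 = 65.2
CE = (65.2)² = 4251.04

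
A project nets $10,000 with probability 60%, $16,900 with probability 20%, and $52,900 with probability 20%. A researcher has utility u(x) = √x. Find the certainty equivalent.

E[u] = 0.6·√10000 + 0.2·√16900 + 0.2·√52900 = 0.6·100 + 0.2·130 + 0.2·230 = 132
CE = (132)² = 17424

$17,424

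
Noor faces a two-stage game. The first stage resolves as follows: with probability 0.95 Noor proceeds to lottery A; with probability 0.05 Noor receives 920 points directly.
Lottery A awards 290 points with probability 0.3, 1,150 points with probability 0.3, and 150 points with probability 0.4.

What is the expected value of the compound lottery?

EV(A) = 0.3 × 290 + 0.3 × 1150 + 0.4 × 150 = 87 + 345 + 60 = 492
Branch B: 920 (certain)
Overall = 0.95 × 492 + 0.05 × 920 = 467.4 + 46 = 513.4

513.4 points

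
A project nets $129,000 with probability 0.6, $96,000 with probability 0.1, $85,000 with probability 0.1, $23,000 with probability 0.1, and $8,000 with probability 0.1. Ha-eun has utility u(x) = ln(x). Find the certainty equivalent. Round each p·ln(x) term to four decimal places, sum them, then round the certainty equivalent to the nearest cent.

$76,550.05

E[u] = 0.6·ln(129000) + 0.1·ln(96000) + 0.1·ln(85000) + 0.1·ln(23000) + 0.1·ln(8000) = 7.0605 + 1.1472 + 1.1350 + 1.0043 + 0.8987 = 11.2457
CE = e^11.2457 ≈ 76550.05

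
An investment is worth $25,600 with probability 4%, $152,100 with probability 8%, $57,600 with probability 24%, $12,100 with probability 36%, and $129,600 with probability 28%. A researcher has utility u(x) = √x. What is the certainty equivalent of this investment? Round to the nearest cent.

E[u] = 0.04·√25600 + 0.08·√152100 + 0.24·√57600 + 0.36·√12100 + 0.28·√129600 = 0.04·160 + 0.08·390 + 0.24·240 + 0.36·110 + 0.28·360 = 235.6
CE = (235.6)² = 55507.36

$55,507.36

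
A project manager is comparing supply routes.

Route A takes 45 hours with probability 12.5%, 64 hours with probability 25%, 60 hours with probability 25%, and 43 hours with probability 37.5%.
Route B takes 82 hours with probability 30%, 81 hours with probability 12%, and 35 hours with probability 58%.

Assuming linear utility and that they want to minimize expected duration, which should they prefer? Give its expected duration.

Route A (52.75 hours)

Route A = 0.125 × 45 + 0.25 × 64 + 0.25 × 60 + 0.375 × 43 = 5.625 + 16 + 15 + 16.125 = 52.75
Route B = 0.3 × 82 + 0.12 × 81 + 0.58 × 35 = 24.6 + 9.72 + 20.3 = 54.62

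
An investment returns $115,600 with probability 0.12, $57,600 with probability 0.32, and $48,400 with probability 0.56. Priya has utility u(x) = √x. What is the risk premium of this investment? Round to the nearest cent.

E[u] = 0.12·√115600 + 0.32·√57600 + 0.56·√48400 = 0.12·340 + 0.32·240 + 0.56·220 = 240.8
CE = (240.8)² = 57984.64
Risk premium = EV − CE = 59408 − 57984.64 = 1423.36

$1,423.36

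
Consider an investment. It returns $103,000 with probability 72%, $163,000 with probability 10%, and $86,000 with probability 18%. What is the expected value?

EV = 0.72 × 103000 + 0.1 × 163000 + 0.18 × 86000 = 74160 + 16300 + 15480 = 105940

$105,940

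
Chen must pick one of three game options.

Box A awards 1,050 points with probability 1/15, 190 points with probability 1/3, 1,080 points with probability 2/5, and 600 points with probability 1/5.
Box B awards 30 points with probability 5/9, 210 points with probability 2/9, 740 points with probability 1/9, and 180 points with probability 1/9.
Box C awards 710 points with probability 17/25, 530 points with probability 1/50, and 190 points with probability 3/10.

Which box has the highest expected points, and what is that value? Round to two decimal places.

Box A (685.33 points)

Box A = 1/15 × 1050 + 1/3 × 190 + 2/5 × 1080 + 1/5 × 600 = 70 + 63.3333 + 432 + 120 = 685.3333
Box B = 5/9 × 30 + 2/9 × 210 + 1/9 × 740 + 1/9 × 180 = 16.6667 + 46.6667 + 82.2222 + 20 = 165.5556
Box C = 17/25 × 710 + 1/50 × 530 + 3/10 × 190 = 482.8 + 10.6 + 57 = 550.4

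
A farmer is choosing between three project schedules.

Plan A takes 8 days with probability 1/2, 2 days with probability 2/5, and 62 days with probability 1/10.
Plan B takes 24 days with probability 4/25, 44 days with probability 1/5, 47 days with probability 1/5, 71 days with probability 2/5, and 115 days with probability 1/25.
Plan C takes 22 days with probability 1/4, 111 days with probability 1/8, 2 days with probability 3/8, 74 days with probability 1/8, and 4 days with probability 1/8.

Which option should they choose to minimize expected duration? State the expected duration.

Plan A (11 days)

Plan A = 1/2 × 8 + 2/5 × 2 + 1/10 × 62 = 4 + 0.8 + 6.2 = 11
Plan B = 4/25 × 24 + 1/5 × 44 + 1/5 × 47 + 2/5 × 71 + 1/25 × 115 = 3.84 + 8.8 + 9.4 + 28.4 + 4.6 = 55.04
Plan C = 1/4 × 22 + 1/8 × 111 + 3/8 × 2 + 1/8 × 74 + 1/8 × 4 = 5.5 + 13.875 + 0.75 + 9.25 + 0.5 = 29.875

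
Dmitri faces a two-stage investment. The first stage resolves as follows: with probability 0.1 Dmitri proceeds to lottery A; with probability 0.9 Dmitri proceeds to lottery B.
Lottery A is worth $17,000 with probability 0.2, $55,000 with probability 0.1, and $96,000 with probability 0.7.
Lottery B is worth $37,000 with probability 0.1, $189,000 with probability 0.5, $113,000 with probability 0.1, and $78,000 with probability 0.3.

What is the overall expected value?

$127,220

EV(A) = 0.2 × 17000 + 0.1 × 55000 + 0.7 × 96000 = 3400 + 5500 + 67200 = 76100
EV(B) = 0.1 × 37000 + 0.5 × 189000 + 0.1 × 113000 + 0.3 × 78000 = 3700 + 94500 + 11300 + 23400 = 132900
Overall = 0.1 × 76100 + 0.9 × 132900 = 7610 + 119610 = 127220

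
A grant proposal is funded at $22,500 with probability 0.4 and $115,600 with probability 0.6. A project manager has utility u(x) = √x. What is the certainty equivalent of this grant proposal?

$69,696

E[u] = 0.4·√22500 + 0.6·√115600 = 0.4·150 + 0.6·340 = 264
CE = (264)² = 69696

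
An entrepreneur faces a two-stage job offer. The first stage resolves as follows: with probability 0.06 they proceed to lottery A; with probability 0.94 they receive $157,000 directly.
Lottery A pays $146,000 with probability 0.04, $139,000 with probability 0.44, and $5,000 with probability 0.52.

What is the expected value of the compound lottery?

EV(A) = 0.04 × 146000 + 0.44 × 139000 + 0.52 × 5000 = 5840 + 61160 + 2600 = 69600
Branch B: 157000 (certain)
Overall = 0.06 × 69600 + 0.94 × 157000 = 4176 + 147580 = 151756

$151,756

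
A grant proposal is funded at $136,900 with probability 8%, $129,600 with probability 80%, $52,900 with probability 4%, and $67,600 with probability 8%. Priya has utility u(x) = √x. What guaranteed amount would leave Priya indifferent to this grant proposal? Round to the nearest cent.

E[u] = 0.08·√136900 + 0.8·√129600 + 0.04·√52900 + 0.08·√67600 = 0.08·370 + 0.8·360 + 0.04·230 + 0.08·260 = 347.6
CE = (347.6)² = 120825.76

$120,825.76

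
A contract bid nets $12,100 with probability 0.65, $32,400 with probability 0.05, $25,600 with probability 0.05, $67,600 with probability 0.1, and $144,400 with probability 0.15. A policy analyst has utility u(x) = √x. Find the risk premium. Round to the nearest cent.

$9,772.75

E[u] = 0.65·√12100 + 0.05·√32400 + 0.05·√25600 + 0.1·√67600 + 0.15·√144400 = 0.65·110 + 0.05·180 + 0.05·160 + 0.1·260 + 0.15·380 = 171.5
CE = (171.5)² = 29412.25
Risk premium = EV − CE = 39185 − 29412.25 = 9772.75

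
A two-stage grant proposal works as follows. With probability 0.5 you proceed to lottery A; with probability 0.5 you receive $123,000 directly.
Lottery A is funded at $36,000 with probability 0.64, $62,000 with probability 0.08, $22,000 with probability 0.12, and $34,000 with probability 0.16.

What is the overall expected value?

EV(A) = 0.64 × 36000 + 0.08 × 62000 + 0.12 × 22000 + 0.16 × 34000 = 23040 + 4960 + 2640 + 5440 = 36080
Branch B: 123000 (certain)
Overall = 0.5 × 36080 + 0.5 × 123000 = 18040 + 61500 = 79540

$79,540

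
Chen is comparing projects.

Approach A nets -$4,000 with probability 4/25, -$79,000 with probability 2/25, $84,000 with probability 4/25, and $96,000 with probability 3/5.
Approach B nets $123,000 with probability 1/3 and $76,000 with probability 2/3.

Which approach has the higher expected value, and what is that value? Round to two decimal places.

Approach A = 4/25 × (-4000) + 2/25 × (-79000) + 4/25 × 84000 + 3/5 × 96000 = -640 − 6320 + 13440 + 57600 = 64080
Approach B = 1/3 × 123000 + 2/3 × 76000 = 41000 + 50666.6667 = 91666.6667

Approach B ($91,666.67)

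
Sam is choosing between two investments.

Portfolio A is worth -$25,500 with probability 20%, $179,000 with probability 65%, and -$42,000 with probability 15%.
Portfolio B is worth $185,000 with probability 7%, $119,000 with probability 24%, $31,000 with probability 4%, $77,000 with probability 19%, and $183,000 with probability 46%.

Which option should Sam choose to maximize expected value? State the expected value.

Portfolio B ($141,560)

Portfolio A = 0.2 × (-25500) + 0.65 × 179000 + 0.15 × (-42000) = -5100 + 116350 − 6300 = 104950
Portfolio B = 0.07 × 185000 + 0.24 × 119000 + 0.04 × 31000 + 0.19 × 77000 + 0.46 × 183000 = 12950 + 28560 + 1240 + 14630 + 84180 = 141560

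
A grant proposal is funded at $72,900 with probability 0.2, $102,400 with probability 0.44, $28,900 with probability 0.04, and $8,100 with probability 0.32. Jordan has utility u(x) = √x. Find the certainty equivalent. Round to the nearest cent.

$53,084.16

E[u] = 0.2·√72900 + 0.44·√102400 + 0.04·√28900 + 0.32·√8100 = 0.2·270 + 0.44·320 + 0.04·170 + 0.32·90 = 230.4
CE = (230.4)² = 53084.16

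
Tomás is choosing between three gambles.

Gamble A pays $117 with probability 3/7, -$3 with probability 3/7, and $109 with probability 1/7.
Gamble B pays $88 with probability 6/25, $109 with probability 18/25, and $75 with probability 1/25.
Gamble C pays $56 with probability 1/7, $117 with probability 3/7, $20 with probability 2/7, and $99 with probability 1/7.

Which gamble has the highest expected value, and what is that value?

Gamble B ($102.60)

Gamble A = 3/7 × 117 + 3/7 × (-3) + 1/7 × 109 = 50.1429 − 1.2857 + 15.5714 = 64.4286
Gamble B = 6/25 × 88 + 18/25 × 109 + 1/25 × 75 = 21.12 + 78.48 + 3 = 102.6
Gamble C = 1/7 × 56 + 3/7 × 117 + 2/7 × 20 + 1/7 × 99 = 8 + 50.1429 + 5.7143 + 14.1429 = 78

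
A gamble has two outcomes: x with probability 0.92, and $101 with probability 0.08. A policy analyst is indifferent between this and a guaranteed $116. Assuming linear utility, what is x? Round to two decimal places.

x = $117.30

0.92·x + 0.08·101 = 116
0.92·x = 116 − 8.08 = 107.92
x = 107.92 / 0.92 = 117.3043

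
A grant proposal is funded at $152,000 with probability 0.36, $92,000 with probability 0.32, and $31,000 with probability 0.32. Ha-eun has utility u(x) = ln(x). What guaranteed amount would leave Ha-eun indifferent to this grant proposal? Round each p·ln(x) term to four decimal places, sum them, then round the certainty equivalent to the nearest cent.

E[u] = 0.36·ln(152000) + 0.32·ln(92000) + 0.32·ln(31000) = 4.2954 + 3.6575 + 3.3094 = 11.2623
CE = e^11.2623 ≈ 77831.38

$77,831.38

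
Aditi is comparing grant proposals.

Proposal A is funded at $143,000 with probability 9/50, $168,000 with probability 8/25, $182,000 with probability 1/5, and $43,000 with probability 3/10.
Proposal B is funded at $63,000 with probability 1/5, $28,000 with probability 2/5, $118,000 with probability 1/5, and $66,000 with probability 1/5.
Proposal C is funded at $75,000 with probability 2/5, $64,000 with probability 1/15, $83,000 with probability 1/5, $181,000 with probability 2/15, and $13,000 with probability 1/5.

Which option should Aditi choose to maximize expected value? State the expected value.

Proposal A = 9/50 × 143000 + 8/25 × 168000 + 1/5 × 182000 + 3/10 × 43000 = 25740 + 53760 + 36400 + 12900 = 128800
Proposal B = 1/5 × 63000 + 2/5 × 28000 + 1/5 × 118000 + 1/5 × 66000 = 12600 + 11200 + 23600 + 13200 = 60600
Proposal C = 2/5 × 75000 + 1/15 × 64000 + 1/5 × 83000 + 2/15 × 181000 + 1/5 × 13000 = 30000 + 4266.6667 + 16600 + 24133.3333 + 2600 = 77600

Proposal A ($128,800)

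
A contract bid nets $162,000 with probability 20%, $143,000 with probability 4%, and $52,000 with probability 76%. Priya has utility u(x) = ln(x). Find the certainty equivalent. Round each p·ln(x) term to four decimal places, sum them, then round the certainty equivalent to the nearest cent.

E[u] = 0.2·ln(162000) + 0.04·ln(143000) + 0.76·ln(52000) = 2.3991 + 0.4748 + 8.2528 = 11.1267
CE = e^11.1267 ≈ 67961.73

$67,961.73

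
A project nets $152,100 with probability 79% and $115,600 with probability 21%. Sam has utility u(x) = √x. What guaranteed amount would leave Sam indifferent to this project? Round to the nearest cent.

E[u] = 0.79·√152100 + 0.21·√115600 = 0.79·390 + 0.21·340 = 379.5
CE = (379.5)² = 144020.25

$144,020.25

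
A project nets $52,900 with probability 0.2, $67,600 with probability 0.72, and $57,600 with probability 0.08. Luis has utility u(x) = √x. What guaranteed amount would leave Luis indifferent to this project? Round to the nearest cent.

E[u] = 0.2·√52900 + 0.72·√67600 + 0.08·√57600 = 0.2·230 + 0.72·260 + 0.08·240 = 252.4
CE = (252.4)² = 63705.76

$63,705.76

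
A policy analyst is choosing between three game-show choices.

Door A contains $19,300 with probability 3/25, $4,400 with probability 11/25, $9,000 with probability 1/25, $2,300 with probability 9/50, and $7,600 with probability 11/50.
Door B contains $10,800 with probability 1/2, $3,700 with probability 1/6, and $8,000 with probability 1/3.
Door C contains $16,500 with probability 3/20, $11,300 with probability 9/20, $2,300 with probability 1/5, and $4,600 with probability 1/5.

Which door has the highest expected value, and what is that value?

Door A = 3/25 × 19300 + 11/25 × 4400 + 1/25 × 9000 + 9/50 × 2300 + 11/50 × 7600 = 2316 + 1936 + 360 + 414 + 1672 = 6698
Door B = 1/2 × 10800 + 1/6 × 3700 + 1/3 × 8000 = 5400 + 616.6667 + 2666.6667 = 8683.3333
Door C = 3/20 × 16500 + 9/20 × 11300 + 1/5 × 2300 + 1/5 × 4600 = 2475 + 5085 + 460 + 920 = 8940

Door C ($8,940)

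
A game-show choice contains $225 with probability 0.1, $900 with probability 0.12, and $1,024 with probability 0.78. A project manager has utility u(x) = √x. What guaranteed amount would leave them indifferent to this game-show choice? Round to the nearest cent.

$903.60

E[u] = 0.1·√225 + 0.12·√900 + 0.78·√1024 = 0.1·15 + 0.12·30 + 0.78·32 = 30.06
CE = (30.06)² = 903.6036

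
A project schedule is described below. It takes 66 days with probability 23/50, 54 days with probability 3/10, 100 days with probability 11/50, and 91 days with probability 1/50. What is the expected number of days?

70.38 days

EV = 23/50 × 66 + 3/10 × 54 + 11/50 × 100 + 1/50 × 91 = 30.36 + 16.2 + 22 + 1.82 = 70.38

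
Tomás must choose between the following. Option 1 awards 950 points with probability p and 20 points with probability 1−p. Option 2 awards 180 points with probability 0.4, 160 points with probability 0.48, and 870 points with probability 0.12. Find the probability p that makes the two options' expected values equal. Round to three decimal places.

p = 0.251

EV(Option 2) = 0.4 × 180 + 0.48 × 160 + 0.12 × 870 = 72 + 76.8 + 104.4 = 253.2
p·950 + (1−p)·20 = 253.2
930p + 20 = 253.2
p = (253.2 − 20) / 930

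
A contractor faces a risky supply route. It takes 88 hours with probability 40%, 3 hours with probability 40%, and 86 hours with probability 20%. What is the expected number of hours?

EV = 0.4 × 88 + 0.4 × 3 + 0.2 × 86 = 35.2 + 1.2 + 17.2 = 53.6

53.6 hours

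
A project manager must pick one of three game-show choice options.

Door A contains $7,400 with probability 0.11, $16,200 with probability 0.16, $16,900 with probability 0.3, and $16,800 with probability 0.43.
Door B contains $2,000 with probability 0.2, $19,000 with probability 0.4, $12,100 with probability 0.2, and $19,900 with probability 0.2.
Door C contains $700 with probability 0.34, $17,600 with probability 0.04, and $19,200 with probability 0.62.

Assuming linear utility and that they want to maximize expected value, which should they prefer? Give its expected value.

Door A ($15,700)

Door A = 0.11 × 7400 + 0.16 × 16200 + 0.3 × 16900 + 0.43 × 16800 = 814 + 2592 + 5070 + 7224 = 15700
Door B = 0.2 × 2000 + 0.4 × 19000 + 0.2 × 12100 + 0.2 × 19900 = 400 + 7600 + 2420 + 3980 = 14400
Door C = 0.34 × 700 + 0.04 × 17600 + 0.62 × 19200 = 238 + 704 + 11904 = 12846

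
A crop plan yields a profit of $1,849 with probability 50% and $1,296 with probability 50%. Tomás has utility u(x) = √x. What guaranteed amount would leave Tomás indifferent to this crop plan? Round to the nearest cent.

E[u] = 0.5·√1849 + 0.5·√1296 = 0.5·43 + 0.5·36 = 39.5
CE = (39.5)² = 1560.25

$1,560.25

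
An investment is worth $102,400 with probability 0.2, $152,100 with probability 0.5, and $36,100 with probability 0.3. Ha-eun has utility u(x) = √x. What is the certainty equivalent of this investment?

E[u] = 0.2·√102400 + 0.5·√152100 + 0.3·√36100 = 0.2·320 + 0.5·390 + 0.3·190 = 316
CE = (316)² = 99856

$99,856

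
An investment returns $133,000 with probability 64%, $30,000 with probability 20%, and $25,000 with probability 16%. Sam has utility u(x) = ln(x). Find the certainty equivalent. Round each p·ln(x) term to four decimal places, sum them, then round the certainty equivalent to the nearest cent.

E[u] = 0.64·ln(133000) + 0.2·ln(30000) + 0.16·ln(25000) = 7.5508 + 2.0618 + 1.6203 = 11.2329
CE = e^11.2329 ≈ 75576.45

$75,576.45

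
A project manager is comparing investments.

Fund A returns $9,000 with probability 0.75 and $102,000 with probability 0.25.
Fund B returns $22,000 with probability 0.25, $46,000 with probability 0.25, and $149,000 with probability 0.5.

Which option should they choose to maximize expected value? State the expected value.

Fund B ($91,500)

Fund A = 0.75 × 9000 + 0.25 × 102000 = 6750 + 25500 = 32250
Fund B = 0.25 × 22000 + 0.25 × 46000 + 0.5 × 149000 = 5500 + 11500 + 74500 = 91500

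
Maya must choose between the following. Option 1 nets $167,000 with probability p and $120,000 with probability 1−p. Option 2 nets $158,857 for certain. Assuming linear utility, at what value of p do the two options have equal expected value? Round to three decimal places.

p·167000 + (1−p)·120000 = 158857
47000p + 120000 = 158857
p = (158857 − 120000) / 47000

p = 0.827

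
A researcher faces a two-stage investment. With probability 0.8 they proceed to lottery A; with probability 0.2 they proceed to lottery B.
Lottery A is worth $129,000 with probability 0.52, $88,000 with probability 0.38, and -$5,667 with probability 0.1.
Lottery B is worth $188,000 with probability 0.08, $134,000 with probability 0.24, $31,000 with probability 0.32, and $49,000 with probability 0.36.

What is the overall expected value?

$94,914.64

EV(A) = 0.52 × 129000 + 0.38 × 88000 + 0.1 × (-5667) = 67080 + 33440 − 566.7 = 99953.3
EV(B) = 0.08 × 188000 + 0.24 × 134000 + 0.32 × 31000 + 0.36 × 49000 = 15040 + 32160 + 9920 + 17640 = 74760
Overall = 0.8 × 99953.3 + 0.2 × 74760 = 79962.64 + 14952 = 94914.64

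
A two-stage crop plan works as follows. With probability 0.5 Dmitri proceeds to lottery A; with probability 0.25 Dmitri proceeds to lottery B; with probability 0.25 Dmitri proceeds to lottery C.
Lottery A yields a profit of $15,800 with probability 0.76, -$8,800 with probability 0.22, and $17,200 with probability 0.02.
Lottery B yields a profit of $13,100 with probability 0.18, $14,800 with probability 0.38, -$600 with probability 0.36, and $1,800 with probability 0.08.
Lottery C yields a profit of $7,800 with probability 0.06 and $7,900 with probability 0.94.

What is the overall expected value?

$9,159

EV(A) = 0.76 × 15800 + 0.22 × (-8800) + 0.02 × 17200 = 12008 − 1936 + 344 = 10416
EV(B) = 0.18 × 13100 + 0.38 × 14800 + 0.36 × (-600) + 0.08 × 1800 = 2358 + 5624 − 216 + 144 = 7910
EV(C) = 0.06 × 7800 + 0.94 × 7900 = 468 + 7426 = 7894
Overall = 0.5 × 10416 + 0.25 × 7910 + 0.25 × 7894 = 5208 + 1977.5 + 1973.5 = 9159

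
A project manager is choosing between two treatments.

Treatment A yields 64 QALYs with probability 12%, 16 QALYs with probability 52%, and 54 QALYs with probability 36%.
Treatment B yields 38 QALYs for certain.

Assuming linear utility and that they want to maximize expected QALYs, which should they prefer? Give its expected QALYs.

Treatment B (38 QALYs)

Treatment A = 0.12 × 64 + 0.52 × 16 + 0.36 × 54 = 7.68 + 8.32 + 19.44 = 35.44
Treatment B: 38 (certain)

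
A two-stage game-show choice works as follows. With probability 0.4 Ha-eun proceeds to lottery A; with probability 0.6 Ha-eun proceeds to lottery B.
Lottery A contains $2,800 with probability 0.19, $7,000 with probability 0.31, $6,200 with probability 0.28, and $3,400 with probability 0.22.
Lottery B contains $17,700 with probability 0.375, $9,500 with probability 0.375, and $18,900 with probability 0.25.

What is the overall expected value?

$11,029.40

EV(A) = 0.19 × 2800 + 0.31 × 7000 + 0.28 × 6200 + 0.22 × 3400 = 532 + 2170 + 1736 + 748 = 5186
EV(B) = 0.375 × 17700 + 0.375 × 9500 + 0.25 × 18900 = 6637.5 + 3562.5 + 4725 = 14925
Overall = 0.4 × 5186 + 0.6 × 14925 = 2074.4 + 8955 = 11029.4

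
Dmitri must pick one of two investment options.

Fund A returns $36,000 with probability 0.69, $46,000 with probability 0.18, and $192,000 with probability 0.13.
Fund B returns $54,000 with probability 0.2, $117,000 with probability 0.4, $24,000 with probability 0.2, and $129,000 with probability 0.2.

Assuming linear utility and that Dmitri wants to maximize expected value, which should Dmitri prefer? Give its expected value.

Fund A = 0.69 × 36000 + 0.18 × 46000 + 0.13 × 192000 = 24840 + 8280 + 24960 = 58080
Fund B = 0.2 × 54000 + 0.4 × 117000 + 0.2 × 24000 + 0.2 × 129000 = 10800 + 46800 + 4800 + 25800 = 88200

Fund B ($88,200)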